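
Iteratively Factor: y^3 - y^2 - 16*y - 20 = (y + 2)*(y^2 - 3*y - 10) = (y + 2)^2*(y - 5)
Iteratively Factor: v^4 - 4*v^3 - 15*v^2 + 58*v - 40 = (v - 2)*(v^3 - 2*v^2 - 19*v + 20) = (v - 2)*(v - 1)*(v^2 - v - 20) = (v - 5)*(v - 2)*(v - 1)*(v + 4)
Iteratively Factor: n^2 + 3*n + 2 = (n + 1)*(n + 2)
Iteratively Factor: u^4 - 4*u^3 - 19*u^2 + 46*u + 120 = (u - 5)*(u^3 + u^2 - 14*u - 24) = (u - 5)*(u - 4)*(u^2 + 5*u + 6) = (u - 5)*(u - 4)*(u + 3)*(u + 2)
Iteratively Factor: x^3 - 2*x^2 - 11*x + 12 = (x + 3)*(x^2 - 5*x + 4) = (x - 1)*(x + 3)*(x - 4)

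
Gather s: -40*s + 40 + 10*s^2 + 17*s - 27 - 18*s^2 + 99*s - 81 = -8*s^2 + 76*s - 68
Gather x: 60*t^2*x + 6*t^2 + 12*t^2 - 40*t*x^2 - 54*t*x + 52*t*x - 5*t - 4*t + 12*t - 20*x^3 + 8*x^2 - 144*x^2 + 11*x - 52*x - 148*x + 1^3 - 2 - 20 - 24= 18*t^2 + 3*t - 20*x^3 + x^2*(-40*t - 136) + x*(60*t^2 - 2*t - 189) - 45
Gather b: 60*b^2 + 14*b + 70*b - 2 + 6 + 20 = 60*b^2 + 84*b + 24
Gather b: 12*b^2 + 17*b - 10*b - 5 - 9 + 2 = 12*b^2 + 7*b - 12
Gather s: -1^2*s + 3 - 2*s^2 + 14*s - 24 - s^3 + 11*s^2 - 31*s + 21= -s^3 + 9*s^2 - 18*s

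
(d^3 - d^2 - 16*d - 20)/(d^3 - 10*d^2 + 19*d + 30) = (d^2 + 4*d + 4)/(d^2 - 5*d - 6)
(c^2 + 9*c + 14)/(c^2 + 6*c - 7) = (c + 2)/(c - 1)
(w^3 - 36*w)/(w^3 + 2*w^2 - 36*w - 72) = w/(w + 2)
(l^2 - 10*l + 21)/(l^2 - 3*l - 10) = (-l^2 + 10*l - 21)/(-l^2 + 3*l + 10)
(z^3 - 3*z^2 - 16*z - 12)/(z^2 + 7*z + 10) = (z^2 - 5*z - 6)/(z + 5)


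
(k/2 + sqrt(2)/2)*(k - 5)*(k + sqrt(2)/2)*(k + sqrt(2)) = k^4/2 - 5*k^3/2 + 5*sqrt(2)*k^3/4 - 25*sqrt(2)*k^2/4 + 2*k^2 - 10*k + sqrt(2)*k/2 - 5*sqrt(2)/2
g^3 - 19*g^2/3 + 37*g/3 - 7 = (g - 3)*(g - 7/3)*(g - 1)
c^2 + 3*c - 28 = (c - 4)*(c + 7)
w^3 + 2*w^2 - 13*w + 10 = (w - 2)*(w - 1)*(w + 5)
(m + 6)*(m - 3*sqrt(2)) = m^2 - 3*sqrt(2)*m + 6*m - 18*sqrt(2)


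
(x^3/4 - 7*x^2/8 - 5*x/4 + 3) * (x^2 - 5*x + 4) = x^5/4 - 17*x^4/8 + 33*x^3/8 + 23*x^2/4 - 20*x + 12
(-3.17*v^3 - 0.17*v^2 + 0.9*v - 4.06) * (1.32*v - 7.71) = -4.1844*v^4 + 24.2163*v^3 + 2.4987*v^2 - 12.2982*v + 31.3026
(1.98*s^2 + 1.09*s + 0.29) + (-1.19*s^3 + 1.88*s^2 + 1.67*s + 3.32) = -1.19*s^3 + 3.86*s^2 + 2.76*s + 3.61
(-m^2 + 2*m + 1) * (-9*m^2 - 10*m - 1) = 9*m^4 - 8*m^3 - 28*m^2 - 12*m - 1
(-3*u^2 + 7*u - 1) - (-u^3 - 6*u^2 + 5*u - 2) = u^3 + 3*u^2 + 2*u + 1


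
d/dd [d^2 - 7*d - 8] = 2*d - 7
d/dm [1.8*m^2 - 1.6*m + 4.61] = 3.6*m - 1.6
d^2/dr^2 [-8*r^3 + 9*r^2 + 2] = 18 - 48*r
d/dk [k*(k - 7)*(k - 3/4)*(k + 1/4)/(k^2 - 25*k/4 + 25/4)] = (128*k^5 - 1680*k^4 + 7600*k^3 - 10409*k^2 + 2650*k + 525)/(4*(16*k^4 - 200*k^3 + 825*k^2 - 1250*k + 625))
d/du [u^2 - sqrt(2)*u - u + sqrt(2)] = 2*u - sqrt(2) - 1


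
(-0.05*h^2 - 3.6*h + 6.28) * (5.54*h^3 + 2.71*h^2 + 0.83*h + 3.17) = -0.277*h^5 - 20.0795*h^4 + 24.9937*h^3 + 13.8723*h^2 - 6.1996*h + 19.9076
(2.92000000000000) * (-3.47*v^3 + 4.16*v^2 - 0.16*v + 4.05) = -10.1324*v^3 + 12.1472*v^2 - 0.4672*v + 11.826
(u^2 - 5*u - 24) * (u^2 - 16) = u^4 - 5*u^3 - 40*u^2 + 80*u + 384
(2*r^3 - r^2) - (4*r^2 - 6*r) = 2*r^3 - 5*r^2 + 6*r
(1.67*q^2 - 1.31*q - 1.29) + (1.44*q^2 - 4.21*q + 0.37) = 3.11*q^2 - 5.52*q - 0.92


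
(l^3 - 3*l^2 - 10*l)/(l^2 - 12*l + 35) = l*(l + 2)/(l - 7)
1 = 1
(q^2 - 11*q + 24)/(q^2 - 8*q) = (q - 3)/q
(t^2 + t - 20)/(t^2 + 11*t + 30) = (t - 4)/(t + 6)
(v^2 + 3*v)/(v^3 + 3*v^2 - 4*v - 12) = v/(v^2 - 4)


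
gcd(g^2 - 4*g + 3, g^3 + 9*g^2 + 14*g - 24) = g - 1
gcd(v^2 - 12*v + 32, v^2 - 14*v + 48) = v - 8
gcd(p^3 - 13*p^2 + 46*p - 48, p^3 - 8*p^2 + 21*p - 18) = p^2 - 5*p + 6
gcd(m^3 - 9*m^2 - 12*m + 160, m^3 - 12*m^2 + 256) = m^2 - 4*m - 32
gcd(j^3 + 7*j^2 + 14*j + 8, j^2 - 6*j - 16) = j + 2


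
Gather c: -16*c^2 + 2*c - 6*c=-16*c^2 - 4*c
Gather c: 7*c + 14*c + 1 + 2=21*c + 3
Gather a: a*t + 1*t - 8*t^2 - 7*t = a*t - 8*t^2 - 6*t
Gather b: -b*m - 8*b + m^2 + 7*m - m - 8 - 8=b*(-m - 8) + m^2 + 6*m - 16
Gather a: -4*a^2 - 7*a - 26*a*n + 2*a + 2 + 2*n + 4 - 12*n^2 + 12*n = -4*a^2 + a*(-26*n - 5) - 12*n^2 + 14*n + 6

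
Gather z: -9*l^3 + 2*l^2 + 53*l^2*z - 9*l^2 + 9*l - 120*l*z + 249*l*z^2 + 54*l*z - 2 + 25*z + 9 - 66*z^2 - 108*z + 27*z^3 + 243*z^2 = -9*l^3 - 7*l^2 + 9*l + 27*z^3 + z^2*(249*l + 177) + z*(53*l^2 - 66*l - 83) + 7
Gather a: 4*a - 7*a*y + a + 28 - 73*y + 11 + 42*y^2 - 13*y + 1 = a*(5 - 7*y) + 42*y^2 - 86*y + 40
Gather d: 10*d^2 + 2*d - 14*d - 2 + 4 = 10*d^2 - 12*d + 2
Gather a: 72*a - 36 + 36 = 72*a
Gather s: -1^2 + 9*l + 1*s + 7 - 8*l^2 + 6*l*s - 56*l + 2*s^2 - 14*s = -8*l^2 - 47*l + 2*s^2 + s*(6*l - 13) + 6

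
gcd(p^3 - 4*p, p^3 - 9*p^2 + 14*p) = p^2 - 2*p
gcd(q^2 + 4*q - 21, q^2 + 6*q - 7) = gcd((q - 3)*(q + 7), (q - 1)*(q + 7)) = q + 7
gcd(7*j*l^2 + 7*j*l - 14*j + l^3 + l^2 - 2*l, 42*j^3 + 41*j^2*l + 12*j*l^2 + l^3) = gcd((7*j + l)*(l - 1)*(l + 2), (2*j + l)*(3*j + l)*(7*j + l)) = 7*j + l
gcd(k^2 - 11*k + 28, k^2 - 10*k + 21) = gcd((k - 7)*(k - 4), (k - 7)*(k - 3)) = k - 7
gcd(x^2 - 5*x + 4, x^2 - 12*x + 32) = x - 4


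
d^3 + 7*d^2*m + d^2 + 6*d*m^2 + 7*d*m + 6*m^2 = (d + 1)*(d + m)*(d + 6*m)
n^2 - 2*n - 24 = (n - 6)*(n + 4)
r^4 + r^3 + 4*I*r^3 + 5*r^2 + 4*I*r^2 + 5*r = r*(r + 1)*(r - I)*(r + 5*I)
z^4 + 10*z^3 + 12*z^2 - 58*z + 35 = (z - 1)^2*(z + 5)*(z + 7)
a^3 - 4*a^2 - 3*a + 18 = (a - 3)^2*(a + 2)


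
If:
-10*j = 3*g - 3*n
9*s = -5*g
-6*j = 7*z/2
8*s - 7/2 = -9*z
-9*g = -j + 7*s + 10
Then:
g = -19881/10496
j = 1673/5248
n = -26183/31488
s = 11045/10496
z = -717/1312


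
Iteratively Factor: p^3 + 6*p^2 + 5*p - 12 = (p + 4)*(p^2 + 2*p - 3) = (p + 3)*(p + 4)*(p - 1)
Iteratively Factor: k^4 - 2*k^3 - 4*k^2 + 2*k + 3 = (k + 1)*(k^3 - 3*k^2 - k + 3) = (k - 1)*(k + 1)*(k^2 - 2*k - 3) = (k - 1)*(k + 1)^2*(k - 3)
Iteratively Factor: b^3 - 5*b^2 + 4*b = (b)*(b^2 - 5*b + 4) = b*(b - 4)*(b - 1)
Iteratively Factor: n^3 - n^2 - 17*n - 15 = (n - 5)*(n^2 + 4*n + 3) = (n - 5)*(n + 1)*(n + 3)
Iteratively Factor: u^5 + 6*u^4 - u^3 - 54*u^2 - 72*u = (u + 2)*(u^4 + 4*u^3 - 9*u^2 - 36*u) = (u + 2)*(u + 3)*(u^3 + u^2 - 12*u) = (u - 3)*(u + 2)*(u + 3)*(u^2 + 4*u) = u*(u - 3)*(u + 2)*(u + 3)*(u + 4)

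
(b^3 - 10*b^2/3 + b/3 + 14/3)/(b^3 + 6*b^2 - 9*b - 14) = (b - 7/3)/(b + 7)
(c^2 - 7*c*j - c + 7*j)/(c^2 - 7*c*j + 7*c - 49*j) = (c - 1)/(c + 7)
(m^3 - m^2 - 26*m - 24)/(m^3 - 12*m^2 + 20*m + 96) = (m^2 + 5*m + 4)/(m^2 - 6*m - 16)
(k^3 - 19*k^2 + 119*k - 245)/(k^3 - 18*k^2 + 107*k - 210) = (k - 7)/(k - 6)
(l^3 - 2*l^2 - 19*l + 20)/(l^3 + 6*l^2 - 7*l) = (l^2 - l - 20)/(l*(l + 7))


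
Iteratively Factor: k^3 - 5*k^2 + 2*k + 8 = (k - 4)*(k^2 - k - 2) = (k - 4)*(k - 2)*(k + 1)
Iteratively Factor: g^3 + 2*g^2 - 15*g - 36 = (g - 4)*(g^2 + 6*g + 9) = (g - 4)*(g + 3)*(g + 3)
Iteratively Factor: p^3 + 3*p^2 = (p)*(p^2 + 3*p) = p^2*(p + 3)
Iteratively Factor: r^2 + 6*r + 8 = (r + 4)*(r + 2)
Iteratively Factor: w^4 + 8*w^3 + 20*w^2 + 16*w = (w + 2)*(w^3 + 6*w^2 + 8*w) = (w + 2)^2*(w^2 + 4*w) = (w + 2)^2*(w + 4)*(w)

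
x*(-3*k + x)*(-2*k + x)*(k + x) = 6*k^3*x + k^2*x^2 - 4*k*x^3 + x^4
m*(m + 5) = m^2 + 5*m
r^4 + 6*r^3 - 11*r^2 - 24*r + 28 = (r - 2)*(r - 1)*(r + 2)*(r + 7)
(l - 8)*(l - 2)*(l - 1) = l^3 - 11*l^2 + 26*l - 16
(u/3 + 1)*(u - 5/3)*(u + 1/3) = u^3/3 + 5*u^2/9 - 41*u/27 - 5/9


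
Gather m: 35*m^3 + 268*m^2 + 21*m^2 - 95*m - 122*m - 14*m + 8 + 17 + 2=35*m^3 + 289*m^2 - 231*m + 27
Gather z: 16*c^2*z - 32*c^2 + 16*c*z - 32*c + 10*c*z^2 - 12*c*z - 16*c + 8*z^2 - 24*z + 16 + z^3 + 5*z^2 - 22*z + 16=-32*c^2 - 48*c + z^3 + z^2*(10*c + 13) + z*(16*c^2 + 4*c - 46) + 32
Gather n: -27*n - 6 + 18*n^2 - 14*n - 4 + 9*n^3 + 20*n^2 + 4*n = 9*n^3 + 38*n^2 - 37*n - 10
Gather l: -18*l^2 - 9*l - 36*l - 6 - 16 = -18*l^2 - 45*l - 22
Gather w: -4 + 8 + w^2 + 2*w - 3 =w^2 + 2*w + 1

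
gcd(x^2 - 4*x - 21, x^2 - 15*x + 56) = x - 7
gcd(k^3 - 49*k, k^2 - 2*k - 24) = 1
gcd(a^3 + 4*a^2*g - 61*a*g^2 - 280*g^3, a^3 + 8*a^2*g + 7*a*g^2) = a + 7*g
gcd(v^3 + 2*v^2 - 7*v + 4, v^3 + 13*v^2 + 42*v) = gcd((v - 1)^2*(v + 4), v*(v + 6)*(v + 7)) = 1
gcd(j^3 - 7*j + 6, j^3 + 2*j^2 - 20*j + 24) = j - 2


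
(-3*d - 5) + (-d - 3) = -4*d - 8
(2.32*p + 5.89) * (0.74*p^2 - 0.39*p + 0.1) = 1.7168*p^3 + 3.4538*p^2 - 2.0651*p + 0.589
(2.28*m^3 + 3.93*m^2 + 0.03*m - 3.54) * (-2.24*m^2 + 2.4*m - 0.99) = -5.1072*m^5 - 3.3312*m^4 + 7.1076*m^3 + 4.1109*m^2 - 8.5257*m + 3.5046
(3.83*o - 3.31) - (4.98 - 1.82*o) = 5.65*o - 8.29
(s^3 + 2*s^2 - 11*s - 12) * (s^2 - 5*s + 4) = s^5 - 3*s^4 - 17*s^3 + 51*s^2 + 16*s - 48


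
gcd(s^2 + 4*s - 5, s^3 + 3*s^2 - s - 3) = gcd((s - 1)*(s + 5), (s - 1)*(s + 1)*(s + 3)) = s - 1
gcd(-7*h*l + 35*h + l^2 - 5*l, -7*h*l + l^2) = 7*h - l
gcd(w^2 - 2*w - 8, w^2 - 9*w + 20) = w - 4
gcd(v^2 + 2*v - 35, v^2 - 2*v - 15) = v - 5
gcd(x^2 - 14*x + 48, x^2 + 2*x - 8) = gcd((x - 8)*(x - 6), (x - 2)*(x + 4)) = 1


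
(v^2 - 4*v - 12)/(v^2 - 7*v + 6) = (v + 2)/(v - 1)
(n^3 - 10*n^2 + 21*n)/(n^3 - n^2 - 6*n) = (n - 7)/(n + 2)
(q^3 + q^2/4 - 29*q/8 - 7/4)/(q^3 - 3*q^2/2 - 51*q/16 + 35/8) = 2*(2*q + 1)/(4*q - 5)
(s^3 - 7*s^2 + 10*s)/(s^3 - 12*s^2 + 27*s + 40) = s*(s - 2)/(s^2 - 7*s - 8)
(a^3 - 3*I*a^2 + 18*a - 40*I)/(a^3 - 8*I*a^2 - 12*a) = (a^2 - I*a + 20)/(a*(a - 6*I))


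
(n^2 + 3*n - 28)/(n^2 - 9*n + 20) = (n + 7)/(n - 5)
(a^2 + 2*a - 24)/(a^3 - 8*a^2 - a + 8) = (a^2 + 2*a - 24)/(a^3 - 8*a^2 - a + 8)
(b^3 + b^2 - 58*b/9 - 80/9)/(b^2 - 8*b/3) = b + 11/3 + 10/(3*b)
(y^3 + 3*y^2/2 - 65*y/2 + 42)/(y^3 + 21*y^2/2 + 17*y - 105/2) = (y - 4)/(y + 5)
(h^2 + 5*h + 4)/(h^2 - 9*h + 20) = (h^2 + 5*h + 4)/(h^2 - 9*h + 20)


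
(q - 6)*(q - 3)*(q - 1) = q^3 - 10*q^2 + 27*q - 18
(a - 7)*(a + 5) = a^2 - 2*a - 35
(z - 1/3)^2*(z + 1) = z^3 + z^2/3 - 5*z/9 + 1/9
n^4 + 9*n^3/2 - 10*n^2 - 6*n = n*(n - 2)*(n + 1/2)*(n + 6)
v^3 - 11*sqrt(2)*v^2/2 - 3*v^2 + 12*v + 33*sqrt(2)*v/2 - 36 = (v - 3)*(v - 4*sqrt(2))*(v - 3*sqrt(2)/2)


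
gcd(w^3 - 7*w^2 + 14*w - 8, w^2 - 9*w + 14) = w - 2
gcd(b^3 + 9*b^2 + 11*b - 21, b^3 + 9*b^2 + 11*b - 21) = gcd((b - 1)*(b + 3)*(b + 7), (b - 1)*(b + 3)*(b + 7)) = b^3 + 9*b^2 + 11*b - 21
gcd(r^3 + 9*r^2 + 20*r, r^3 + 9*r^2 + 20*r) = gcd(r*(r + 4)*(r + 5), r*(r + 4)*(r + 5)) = r^3 + 9*r^2 + 20*r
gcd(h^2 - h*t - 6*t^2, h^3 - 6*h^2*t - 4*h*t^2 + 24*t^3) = h + 2*t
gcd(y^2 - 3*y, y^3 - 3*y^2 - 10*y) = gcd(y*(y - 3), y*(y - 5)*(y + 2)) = y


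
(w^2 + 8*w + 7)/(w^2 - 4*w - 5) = (w + 7)/(w - 5)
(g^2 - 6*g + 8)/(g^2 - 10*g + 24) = (g - 2)/(g - 6)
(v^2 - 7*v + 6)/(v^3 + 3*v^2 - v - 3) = (v - 6)/(v^2 + 4*v + 3)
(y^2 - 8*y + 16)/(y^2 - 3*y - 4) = (y - 4)/(y + 1)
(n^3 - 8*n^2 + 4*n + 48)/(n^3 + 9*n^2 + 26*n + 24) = (n^2 - 10*n + 24)/(n^2 + 7*n + 12)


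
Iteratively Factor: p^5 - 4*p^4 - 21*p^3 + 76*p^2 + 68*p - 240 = (p - 3)*(p^4 - p^3 - 24*p^2 + 4*p + 80) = (p - 3)*(p + 4)*(p^3 - 5*p^2 - 4*p + 20) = (p - 3)*(p + 2)*(p + 4)*(p^2 - 7*p + 10) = (p - 3)*(p - 2)*(p + 2)*(p + 4)*(p - 5)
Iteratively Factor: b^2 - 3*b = (b - 3)*(b)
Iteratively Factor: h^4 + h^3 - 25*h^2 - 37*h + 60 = (h - 1)*(h^3 + 2*h^2 - 23*h - 60) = (h - 1)*(h + 3)*(h^2 - h - 20) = (h - 5)*(h - 1)*(h + 3)*(h + 4)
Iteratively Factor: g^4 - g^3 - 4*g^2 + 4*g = (g + 2)*(g^3 - 3*g^2 + 2*g) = (g - 2)*(g + 2)*(g^2 - g) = (g - 2)*(g - 1)*(g + 2)*(g)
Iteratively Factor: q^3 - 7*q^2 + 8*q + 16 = (q + 1)*(q^2 - 8*q + 16) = (q - 4)*(q + 1)*(q - 4)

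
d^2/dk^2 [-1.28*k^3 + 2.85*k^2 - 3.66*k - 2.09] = 5.7 - 7.68*k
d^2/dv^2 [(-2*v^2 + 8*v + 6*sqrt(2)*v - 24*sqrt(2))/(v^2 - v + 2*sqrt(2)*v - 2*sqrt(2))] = 4*(3*v^3 + 5*sqrt(2)*v^3 - 42*sqrt(2)*v^2 - 108*v + 60*sqrt(2)*v - 92*sqrt(2) + 60)/(v^6 - 3*v^5 + 6*sqrt(2)*v^5 - 18*sqrt(2)*v^4 + 27*v^4 - 73*v^3 + 34*sqrt(2)*v^3 - 54*sqrt(2)*v^2 + 72*v^2 - 24*v + 48*sqrt(2)*v - 16*sqrt(2))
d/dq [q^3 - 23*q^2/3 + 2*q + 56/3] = 3*q^2 - 46*q/3 + 2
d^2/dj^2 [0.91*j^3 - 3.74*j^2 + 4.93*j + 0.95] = 5.46*j - 7.48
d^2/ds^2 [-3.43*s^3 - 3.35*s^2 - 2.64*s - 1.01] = -20.58*s - 6.7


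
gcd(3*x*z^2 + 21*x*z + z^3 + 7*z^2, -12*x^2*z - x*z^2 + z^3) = 3*x*z + z^2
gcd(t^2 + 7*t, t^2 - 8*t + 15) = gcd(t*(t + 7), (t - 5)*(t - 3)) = 1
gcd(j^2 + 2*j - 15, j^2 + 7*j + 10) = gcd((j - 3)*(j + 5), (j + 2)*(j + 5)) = j + 5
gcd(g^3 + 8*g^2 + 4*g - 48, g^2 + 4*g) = g + 4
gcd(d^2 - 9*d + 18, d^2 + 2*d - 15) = d - 3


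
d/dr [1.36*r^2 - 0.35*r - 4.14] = 2.72*r - 0.35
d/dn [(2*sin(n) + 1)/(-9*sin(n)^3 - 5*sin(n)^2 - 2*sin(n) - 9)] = (36*sin(n)^3 + 37*sin(n)^2 + 10*sin(n) - 16)*cos(n)/(9*sin(n)^3 + 5*sin(n)^2 + 2*sin(n) + 9)^2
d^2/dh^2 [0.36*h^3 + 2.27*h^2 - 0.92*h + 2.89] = 2.16*h + 4.54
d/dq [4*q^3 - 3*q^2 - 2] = 6*q*(2*q - 1)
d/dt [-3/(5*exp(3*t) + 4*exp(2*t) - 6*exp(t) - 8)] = (45*exp(2*t) + 24*exp(t) - 18)*exp(t)/(5*exp(3*t) + 4*exp(2*t) - 6*exp(t) - 8)^2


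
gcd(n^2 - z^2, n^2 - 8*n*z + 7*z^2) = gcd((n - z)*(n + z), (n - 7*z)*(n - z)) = -n + z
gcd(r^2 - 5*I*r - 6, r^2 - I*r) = 1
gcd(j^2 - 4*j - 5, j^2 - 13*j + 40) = j - 5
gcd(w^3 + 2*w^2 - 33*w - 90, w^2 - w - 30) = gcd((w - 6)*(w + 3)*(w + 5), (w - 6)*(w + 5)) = w^2 - w - 30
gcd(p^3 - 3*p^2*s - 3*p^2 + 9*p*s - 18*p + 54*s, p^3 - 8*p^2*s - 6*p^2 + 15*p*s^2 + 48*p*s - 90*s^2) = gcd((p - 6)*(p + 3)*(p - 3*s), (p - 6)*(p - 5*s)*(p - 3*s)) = p^2 - 3*p*s - 6*p + 18*s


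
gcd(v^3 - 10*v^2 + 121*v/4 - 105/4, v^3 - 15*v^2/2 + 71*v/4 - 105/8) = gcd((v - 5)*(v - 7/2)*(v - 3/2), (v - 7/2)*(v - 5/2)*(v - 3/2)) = v^2 - 5*v + 21/4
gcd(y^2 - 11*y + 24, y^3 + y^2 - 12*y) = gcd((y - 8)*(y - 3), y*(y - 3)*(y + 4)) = y - 3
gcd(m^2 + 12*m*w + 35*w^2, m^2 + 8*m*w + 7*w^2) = m + 7*w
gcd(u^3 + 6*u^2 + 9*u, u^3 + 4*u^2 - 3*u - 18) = u^2 + 6*u + 9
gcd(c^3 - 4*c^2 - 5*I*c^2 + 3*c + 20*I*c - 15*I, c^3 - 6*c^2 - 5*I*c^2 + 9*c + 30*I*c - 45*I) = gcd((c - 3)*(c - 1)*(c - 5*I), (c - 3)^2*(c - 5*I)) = c^2 + c*(-3 - 5*I) + 15*I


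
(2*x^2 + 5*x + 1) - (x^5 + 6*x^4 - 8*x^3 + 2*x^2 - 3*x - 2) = -x^5 - 6*x^4 + 8*x^3 + 8*x + 3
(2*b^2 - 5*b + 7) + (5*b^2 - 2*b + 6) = 7*b^2 - 7*b + 13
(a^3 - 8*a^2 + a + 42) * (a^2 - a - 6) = a^5 - 9*a^4 + 3*a^3 + 89*a^2 - 48*a - 252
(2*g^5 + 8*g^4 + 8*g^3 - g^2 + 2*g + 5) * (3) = 6*g^5 + 24*g^4 + 24*g^3 - 3*g^2 + 6*g + 15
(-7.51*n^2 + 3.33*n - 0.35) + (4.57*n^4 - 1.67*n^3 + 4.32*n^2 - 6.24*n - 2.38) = 4.57*n^4 - 1.67*n^3 - 3.19*n^2 - 2.91*n - 2.73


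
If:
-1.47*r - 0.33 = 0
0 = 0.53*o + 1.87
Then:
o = -3.53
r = -0.22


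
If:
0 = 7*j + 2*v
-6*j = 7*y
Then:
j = -7*y/6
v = 49*y/12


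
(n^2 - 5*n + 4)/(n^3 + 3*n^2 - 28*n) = (n - 1)/(n*(n + 7))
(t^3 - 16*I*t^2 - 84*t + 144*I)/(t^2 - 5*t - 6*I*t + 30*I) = (t^2 - 10*I*t - 24)/(t - 5)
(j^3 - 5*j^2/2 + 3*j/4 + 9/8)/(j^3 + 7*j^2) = (8*j^3 - 20*j^2 + 6*j + 9)/(8*j^2*(j + 7))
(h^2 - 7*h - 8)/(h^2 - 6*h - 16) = (h + 1)/(h + 2)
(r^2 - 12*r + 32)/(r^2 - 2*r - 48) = (r - 4)/(r + 6)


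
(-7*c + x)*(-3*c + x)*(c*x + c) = 21*c^3*x + 21*c^3 - 10*c^2*x^2 - 10*c^2*x + c*x^3 + c*x^2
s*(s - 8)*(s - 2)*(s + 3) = s^4 - 7*s^3 - 14*s^2 + 48*s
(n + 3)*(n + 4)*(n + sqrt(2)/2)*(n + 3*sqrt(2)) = n^4 + 7*sqrt(2)*n^3/2 + 7*n^3 + 15*n^2 + 49*sqrt(2)*n^2/2 + 21*n + 42*sqrt(2)*n + 36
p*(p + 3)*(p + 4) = p^3 + 7*p^2 + 12*p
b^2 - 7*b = b*(b - 7)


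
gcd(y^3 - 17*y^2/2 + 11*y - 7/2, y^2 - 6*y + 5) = y - 1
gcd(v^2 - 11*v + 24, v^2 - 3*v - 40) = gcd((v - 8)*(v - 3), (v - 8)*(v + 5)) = v - 8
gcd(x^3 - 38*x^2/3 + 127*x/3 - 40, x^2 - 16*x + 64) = x - 8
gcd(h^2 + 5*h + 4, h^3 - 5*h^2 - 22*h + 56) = h + 4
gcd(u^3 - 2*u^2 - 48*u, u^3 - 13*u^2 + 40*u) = u^2 - 8*u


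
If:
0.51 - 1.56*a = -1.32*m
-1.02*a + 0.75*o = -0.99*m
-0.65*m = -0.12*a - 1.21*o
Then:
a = 0.98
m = 0.77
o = 0.31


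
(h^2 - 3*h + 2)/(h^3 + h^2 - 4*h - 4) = (h - 1)/(h^2 + 3*h + 2)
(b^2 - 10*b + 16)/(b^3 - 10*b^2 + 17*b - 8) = (b - 2)/(b^2 - 2*b + 1)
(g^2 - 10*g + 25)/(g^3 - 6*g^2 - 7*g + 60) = (g - 5)/(g^2 - g - 12)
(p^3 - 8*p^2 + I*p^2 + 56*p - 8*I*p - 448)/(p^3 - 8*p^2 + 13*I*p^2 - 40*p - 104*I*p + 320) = (p - 7*I)/(p + 5*I)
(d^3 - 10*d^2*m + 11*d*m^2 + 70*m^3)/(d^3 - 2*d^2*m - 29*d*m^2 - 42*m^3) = (d - 5*m)/(d + 3*m)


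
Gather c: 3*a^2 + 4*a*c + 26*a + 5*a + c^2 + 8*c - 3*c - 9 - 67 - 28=3*a^2 + 31*a + c^2 + c*(4*a + 5) - 104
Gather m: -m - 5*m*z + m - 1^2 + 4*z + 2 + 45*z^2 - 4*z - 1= -5*m*z + 45*z^2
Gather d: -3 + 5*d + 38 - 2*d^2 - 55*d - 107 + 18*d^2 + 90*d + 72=16*d^2 + 40*d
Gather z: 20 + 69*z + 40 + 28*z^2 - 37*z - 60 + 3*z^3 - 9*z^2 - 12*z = 3*z^3 + 19*z^2 + 20*z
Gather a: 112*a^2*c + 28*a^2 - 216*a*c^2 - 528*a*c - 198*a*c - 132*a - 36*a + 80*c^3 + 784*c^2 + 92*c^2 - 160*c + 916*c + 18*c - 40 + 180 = a^2*(112*c + 28) + a*(-216*c^2 - 726*c - 168) + 80*c^3 + 876*c^2 + 774*c + 140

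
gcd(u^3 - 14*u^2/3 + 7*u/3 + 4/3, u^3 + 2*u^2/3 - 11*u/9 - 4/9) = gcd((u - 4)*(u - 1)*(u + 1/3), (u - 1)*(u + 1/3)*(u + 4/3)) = u^2 - 2*u/3 - 1/3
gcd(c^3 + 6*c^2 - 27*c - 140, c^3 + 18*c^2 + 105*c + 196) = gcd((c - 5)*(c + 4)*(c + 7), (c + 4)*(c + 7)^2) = c^2 + 11*c + 28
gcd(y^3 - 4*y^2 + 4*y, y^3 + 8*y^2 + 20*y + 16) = 1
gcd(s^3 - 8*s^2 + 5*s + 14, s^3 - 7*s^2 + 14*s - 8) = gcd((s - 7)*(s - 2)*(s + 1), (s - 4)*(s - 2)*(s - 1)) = s - 2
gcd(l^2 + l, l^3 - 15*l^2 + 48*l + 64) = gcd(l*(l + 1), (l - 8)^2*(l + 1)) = l + 1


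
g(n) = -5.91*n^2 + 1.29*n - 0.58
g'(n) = 1.29 - 11.82*n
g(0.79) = -3.25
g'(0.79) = -8.05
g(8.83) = -449.99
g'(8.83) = -103.08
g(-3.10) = -61.37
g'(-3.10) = 37.93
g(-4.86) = -146.44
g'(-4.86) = 58.74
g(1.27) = -8.47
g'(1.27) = -13.72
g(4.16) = -97.49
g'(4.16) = -47.88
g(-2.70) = -47.15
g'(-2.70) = 33.20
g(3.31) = -61.06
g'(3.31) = -37.83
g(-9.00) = -490.90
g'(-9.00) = 107.67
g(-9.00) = -490.90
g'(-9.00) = 107.67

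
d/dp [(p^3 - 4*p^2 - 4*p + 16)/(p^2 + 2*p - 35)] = (p^4 + 4*p^3 - 109*p^2 + 248*p + 108)/(p^4 + 4*p^3 - 66*p^2 - 140*p + 1225)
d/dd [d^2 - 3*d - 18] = 2*d - 3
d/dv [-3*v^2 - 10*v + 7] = -6*v - 10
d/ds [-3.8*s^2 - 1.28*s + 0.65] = -7.6*s - 1.28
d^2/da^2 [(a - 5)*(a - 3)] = 2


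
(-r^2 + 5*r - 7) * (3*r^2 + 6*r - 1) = -3*r^4 + 9*r^3 + 10*r^2 - 47*r + 7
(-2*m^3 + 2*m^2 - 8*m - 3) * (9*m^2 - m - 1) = -18*m^5 + 20*m^4 - 72*m^3 - 21*m^2 + 11*m + 3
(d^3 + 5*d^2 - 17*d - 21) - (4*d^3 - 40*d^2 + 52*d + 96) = -3*d^3 + 45*d^2 - 69*d - 117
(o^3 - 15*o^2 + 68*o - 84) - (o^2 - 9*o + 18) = o^3 - 16*o^2 + 77*o - 102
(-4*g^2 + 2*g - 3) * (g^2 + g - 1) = -4*g^4 - 2*g^3 + 3*g^2 - 5*g + 3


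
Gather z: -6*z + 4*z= -2*z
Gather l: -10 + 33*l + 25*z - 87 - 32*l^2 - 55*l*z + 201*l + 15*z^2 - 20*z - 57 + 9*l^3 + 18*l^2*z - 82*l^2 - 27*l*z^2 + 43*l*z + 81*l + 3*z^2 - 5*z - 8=9*l^3 + l^2*(18*z - 114) + l*(-27*z^2 - 12*z + 315) + 18*z^2 - 162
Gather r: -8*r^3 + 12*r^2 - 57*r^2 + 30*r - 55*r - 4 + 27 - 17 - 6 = -8*r^3 - 45*r^2 - 25*r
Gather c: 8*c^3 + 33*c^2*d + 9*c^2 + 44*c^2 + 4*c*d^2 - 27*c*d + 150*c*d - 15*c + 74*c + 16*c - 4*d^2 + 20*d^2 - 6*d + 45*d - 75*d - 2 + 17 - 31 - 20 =8*c^3 + c^2*(33*d + 53) + c*(4*d^2 + 123*d + 75) + 16*d^2 - 36*d - 36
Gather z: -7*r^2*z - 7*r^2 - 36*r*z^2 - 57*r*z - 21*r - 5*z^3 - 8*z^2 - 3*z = -7*r^2 - 21*r - 5*z^3 + z^2*(-36*r - 8) + z*(-7*r^2 - 57*r - 3)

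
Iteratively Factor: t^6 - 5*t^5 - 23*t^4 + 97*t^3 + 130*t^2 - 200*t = (t - 1)*(t^5 - 4*t^4 - 27*t^3 + 70*t^2 + 200*t) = (t - 1)*(t + 2)*(t^4 - 6*t^3 - 15*t^2 + 100*t) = (t - 1)*(t + 2)*(t + 4)*(t^3 - 10*t^2 + 25*t) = (t - 5)*(t - 1)*(t + 2)*(t + 4)*(t^2 - 5*t) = (t - 5)^2*(t - 1)*(t + 2)*(t + 4)*(t)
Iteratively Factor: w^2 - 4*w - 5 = (w - 5)*(w + 1)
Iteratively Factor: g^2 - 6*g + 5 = (g - 5)*(g - 1)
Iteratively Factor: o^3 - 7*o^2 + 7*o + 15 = (o - 3)*(o^2 - 4*o - 5) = (o - 5)*(o - 3)*(o + 1)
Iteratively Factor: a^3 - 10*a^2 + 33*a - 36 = (a - 4)*(a^2 - 6*a + 9) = (a - 4)*(a - 3)*(a - 3)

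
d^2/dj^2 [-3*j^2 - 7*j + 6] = -6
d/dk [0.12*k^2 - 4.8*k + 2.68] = 0.24*k - 4.8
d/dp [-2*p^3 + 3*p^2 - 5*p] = -6*p^2 + 6*p - 5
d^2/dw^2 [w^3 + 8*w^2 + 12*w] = 6*w + 16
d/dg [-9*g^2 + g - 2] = 1 - 18*g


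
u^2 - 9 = (u - 3)*(u + 3)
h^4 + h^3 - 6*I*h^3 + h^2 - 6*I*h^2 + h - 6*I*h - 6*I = (h - 6*I)*(h - I)*(-I*h + 1)*(I*h + I)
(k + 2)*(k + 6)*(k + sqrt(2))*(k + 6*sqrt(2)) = k^4 + 8*k^3 + 7*sqrt(2)*k^3 + 24*k^2 + 56*sqrt(2)*k^2 + 96*k + 84*sqrt(2)*k + 144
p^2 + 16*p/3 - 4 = (p - 2/3)*(p + 6)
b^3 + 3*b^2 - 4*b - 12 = (b - 2)*(b + 2)*(b + 3)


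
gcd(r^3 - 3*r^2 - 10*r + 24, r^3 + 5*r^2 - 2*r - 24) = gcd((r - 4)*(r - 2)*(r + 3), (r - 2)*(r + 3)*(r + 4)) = r^2 + r - 6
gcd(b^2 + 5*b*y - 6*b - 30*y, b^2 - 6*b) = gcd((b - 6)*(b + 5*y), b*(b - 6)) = b - 6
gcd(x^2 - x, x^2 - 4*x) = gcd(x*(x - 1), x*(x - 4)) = x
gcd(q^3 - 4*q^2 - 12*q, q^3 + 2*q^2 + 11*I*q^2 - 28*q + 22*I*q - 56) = q + 2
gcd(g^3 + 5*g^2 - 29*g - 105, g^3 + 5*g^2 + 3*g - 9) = g + 3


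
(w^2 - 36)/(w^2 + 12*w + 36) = (w - 6)/(w + 6)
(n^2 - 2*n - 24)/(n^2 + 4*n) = (n - 6)/n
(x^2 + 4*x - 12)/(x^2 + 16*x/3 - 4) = 3*(x - 2)/(3*x - 2)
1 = 1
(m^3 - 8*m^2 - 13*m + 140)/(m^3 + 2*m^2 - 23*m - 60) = (m - 7)/(m + 3)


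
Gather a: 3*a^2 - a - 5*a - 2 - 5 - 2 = 3*a^2 - 6*a - 9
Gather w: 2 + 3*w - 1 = 3*w + 1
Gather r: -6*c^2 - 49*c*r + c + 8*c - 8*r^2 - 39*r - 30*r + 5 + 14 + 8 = -6*c^2 + 9*c - 8*r^2 + r*(-49*c - 69) + 27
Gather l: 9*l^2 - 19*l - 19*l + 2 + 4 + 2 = 9*l^2 - 38*l + 8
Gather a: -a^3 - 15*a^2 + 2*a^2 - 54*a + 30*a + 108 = -a^3 - 13*a^2 - 24*a + 108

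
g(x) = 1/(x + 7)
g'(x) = -1/(x + 7)^2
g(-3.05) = 0.25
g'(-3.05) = -0.06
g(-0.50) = 0.15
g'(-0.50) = -0.02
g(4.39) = 0.09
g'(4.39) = -0.01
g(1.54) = 0.12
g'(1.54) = -0.01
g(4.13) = 0.09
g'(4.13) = -0.01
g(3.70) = 0.09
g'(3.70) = -0.01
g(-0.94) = 0.17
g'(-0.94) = -0.03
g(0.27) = 0.14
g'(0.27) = -0.02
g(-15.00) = -0.12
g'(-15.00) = -0.02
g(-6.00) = 1.00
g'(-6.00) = -1.00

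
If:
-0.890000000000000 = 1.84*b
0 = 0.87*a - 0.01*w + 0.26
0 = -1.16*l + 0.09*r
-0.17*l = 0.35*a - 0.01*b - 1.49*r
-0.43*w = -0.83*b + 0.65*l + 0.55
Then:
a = -0.32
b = -0.48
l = -0.01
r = -0.07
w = -2.20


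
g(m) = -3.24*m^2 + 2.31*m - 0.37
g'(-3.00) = 21.75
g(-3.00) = -36.46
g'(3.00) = -17.13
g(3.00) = -22.60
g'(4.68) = -28.02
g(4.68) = -60.52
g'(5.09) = -30.67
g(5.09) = -72.55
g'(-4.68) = 32.64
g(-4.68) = -82.14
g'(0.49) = -0.87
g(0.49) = -0.02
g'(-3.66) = 26.03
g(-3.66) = -52.23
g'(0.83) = -3.07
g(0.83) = -0.68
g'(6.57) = -40.26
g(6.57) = -125.05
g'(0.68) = -2.10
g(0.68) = -0.30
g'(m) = 2.31 - 6.48*m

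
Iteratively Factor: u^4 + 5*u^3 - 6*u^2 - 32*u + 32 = (u + 4)*(u^3 + u^2 - 10*u + 8) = (u - 2)*(u + 4)*(u^2 + 3*u - 4) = (u - 2)*(u - 1)*(u + 4)*(u + 4)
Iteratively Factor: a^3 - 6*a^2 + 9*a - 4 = (a - 1)*(a^2 - 5*a + 4) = (a - 1)^2*(a - 4)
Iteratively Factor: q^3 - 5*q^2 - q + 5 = (q - 1)*(q^2 - 4*q - 5) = (q - 1)*(q + 1)*(q - 5)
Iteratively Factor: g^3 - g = (g + 1)*(g^2 - g) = (g - 1)*(g + 1)*(g)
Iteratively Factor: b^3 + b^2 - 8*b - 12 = (b - 3)*(b^2 + 4*b + 4) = (b - 3)*(b + 2)*(b + 2)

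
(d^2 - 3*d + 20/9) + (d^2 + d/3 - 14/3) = 2*d^2 - 8*d/3 - 22/9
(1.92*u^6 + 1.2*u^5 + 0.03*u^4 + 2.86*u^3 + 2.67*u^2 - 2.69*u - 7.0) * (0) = 0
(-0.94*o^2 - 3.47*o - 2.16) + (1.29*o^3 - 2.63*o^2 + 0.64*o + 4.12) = 1.29*o^3 - 3.57*o^2 - 2.83*o + 1.96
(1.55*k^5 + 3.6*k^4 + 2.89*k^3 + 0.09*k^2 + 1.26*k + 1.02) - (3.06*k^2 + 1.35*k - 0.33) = 1.55*k^5 + 3.6*k^4 + 2.89*k^3 - 2.97*k^2 - 0.0900000000000001*k + 1.35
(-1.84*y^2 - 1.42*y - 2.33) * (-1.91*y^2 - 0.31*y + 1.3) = 3.5144*y^4 + 3.2826*y^3 + 2.4985*y^2 - 1.1237*y - 3.029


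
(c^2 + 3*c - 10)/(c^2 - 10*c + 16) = (c + 5)/(c - 8)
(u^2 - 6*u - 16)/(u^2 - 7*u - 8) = (u + 2)/(u + 1)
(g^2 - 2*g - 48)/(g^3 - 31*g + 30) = (g - 8)/(g^2 - 6*g + 5)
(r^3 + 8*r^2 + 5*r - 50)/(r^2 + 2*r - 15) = (r^2 + 3*r - 10)/(r - 3)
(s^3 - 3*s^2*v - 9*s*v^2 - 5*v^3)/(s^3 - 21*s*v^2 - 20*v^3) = (s + v)/(s + 4*v)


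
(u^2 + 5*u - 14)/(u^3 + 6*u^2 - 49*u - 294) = (u - 2)/(u^2 - u - 42)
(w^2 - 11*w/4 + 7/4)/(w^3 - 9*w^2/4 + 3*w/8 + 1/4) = 2*(4*w^2 - 11*w + 7)/(8*w^3 - 18*w^2 + 3*w + 2)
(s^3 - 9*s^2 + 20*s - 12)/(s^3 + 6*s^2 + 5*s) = (s^3 - 9*s^2 + 20*s - 12)/(s*(s^2 + 6*s + 5))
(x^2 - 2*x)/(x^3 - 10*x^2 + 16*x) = 1/(x - 8)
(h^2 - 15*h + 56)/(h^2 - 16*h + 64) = (h - 7)/(h - 8)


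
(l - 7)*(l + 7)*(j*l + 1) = j*l^3 - 49*j*l + l^2 - 49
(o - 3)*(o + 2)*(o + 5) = o^3 + 4*o^2 - 11*o - 30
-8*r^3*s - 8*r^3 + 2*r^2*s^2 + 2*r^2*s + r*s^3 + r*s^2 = (-2*r + s)*(4*r + s)*(r*s + r)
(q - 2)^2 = q^2 - 4*q + 4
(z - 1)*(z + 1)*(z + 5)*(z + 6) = z^4 + 11*z^3 + 29*z^2 - 11*z - 30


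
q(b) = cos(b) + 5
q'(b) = -sin(b)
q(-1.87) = 4.71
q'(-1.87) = 0.96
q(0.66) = 5.79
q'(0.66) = -0.61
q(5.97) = 5.95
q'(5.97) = 0.31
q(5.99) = 5.96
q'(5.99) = 0.29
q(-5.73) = 5.85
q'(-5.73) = -0.53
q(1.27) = 5.30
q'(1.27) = -0.96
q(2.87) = 4.04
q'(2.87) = -0.27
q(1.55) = 5.02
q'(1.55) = -1.00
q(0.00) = 6.00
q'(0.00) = 0.00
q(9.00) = 4.09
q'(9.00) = -0.41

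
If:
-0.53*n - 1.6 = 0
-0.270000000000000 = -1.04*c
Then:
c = 0.26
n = -3.02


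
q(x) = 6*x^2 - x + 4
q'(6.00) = 71.00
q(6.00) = 214.00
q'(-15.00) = -181.00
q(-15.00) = 1369.00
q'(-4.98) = -60.76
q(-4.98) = 157.78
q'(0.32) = 2.84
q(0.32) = 4.29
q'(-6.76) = -82.12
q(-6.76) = 284.95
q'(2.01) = 23.12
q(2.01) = 26.23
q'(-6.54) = -79.48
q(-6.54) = 267.17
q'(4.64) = 54.68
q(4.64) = 128.54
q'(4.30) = 50.60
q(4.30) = 110.64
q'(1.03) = 11.36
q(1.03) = 9.34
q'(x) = 12*x - 1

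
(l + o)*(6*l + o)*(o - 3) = 6*l^2*o - 18*l^2 + 7*l*o^2 - 21*l*o + o^3 - 3*o^2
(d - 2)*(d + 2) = d^2 - 4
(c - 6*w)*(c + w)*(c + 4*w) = c^3 - c^2*w - 26*c*w^2 - 24*w^3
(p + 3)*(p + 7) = p^2 + 10*p + 21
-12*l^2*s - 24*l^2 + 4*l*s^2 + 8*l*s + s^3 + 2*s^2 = (-2*l + s)*(6*l + s)*(s + 2)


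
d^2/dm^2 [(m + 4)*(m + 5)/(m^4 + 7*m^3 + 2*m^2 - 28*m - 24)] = 2*(3*m^8 + 75*m^7 + 751*m^6 + 3645*m^5 + 8250*m^4 + 6312*m^3 + 576*m^2 + 8016*m + 11168)/(m^12 + 21*m^11 + 153*m^10 + 343*m^9 - 942*m^8 - 5376*m^7 - 3808*m^6 + 18144*m^5 + 34368*m^4 - 1792*m^3 - 52992*m^2 - 48384*m - 13824)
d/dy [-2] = 0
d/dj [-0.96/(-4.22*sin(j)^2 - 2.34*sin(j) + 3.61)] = -(8.1024*sin(j) + 2.2464)*cos(j)/(4.22*sin(j)^2 + 2.34*sin(j) - 3.61)^2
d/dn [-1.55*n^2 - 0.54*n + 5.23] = -3.1*n - 0.54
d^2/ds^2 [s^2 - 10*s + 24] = 2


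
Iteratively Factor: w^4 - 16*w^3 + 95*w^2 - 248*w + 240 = (w - 5)*(w^3 - 11*w^2 + 40*w - 48) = (w - 5)*(w - 4)*(w^2 - 7*w + 12) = (w - 5)*(w - 4)*(w - 3)*(w - 4)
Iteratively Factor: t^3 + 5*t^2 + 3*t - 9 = (t - 1)*(t^2 + 6*t + 9) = (t - 1)*(t + 3)*(t + 3)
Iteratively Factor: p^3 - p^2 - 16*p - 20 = (p - 5)*(p^2 + 4*p + 4) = (p - 5)*(p + 2)*(p + 2)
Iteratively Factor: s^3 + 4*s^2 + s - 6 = (s + 3)*(s^2 + s - 2) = (s - 1)*(s + 3)*(s + 2)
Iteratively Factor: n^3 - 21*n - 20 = (n + 4)*(n^2 - 4*n - 5) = (n + 1)*(n + 4)*(n - 5)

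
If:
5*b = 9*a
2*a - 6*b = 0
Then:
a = 0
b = 0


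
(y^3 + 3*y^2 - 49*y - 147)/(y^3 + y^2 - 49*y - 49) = (y + 3)/(y + 1)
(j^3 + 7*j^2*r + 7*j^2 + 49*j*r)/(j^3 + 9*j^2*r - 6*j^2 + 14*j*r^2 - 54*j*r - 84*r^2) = j*(j + 7)/(j^2 + 2*j*r - 6*j - 12*r)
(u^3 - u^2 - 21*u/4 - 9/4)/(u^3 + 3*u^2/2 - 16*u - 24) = (2*u^2 - 5*u - 3)/(2*(u^2 - 16))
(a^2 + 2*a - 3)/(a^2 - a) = (a + 3)/a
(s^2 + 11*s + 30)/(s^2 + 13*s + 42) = (s + 5)/(s + 7)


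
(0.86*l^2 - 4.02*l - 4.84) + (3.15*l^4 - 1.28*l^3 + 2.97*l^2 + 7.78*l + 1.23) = 3.15*l^4 - 1.28*l^3 + 3.83*l^2 + 3.76*l - 3.61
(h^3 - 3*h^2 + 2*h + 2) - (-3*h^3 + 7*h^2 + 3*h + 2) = 4*h^3 - 10*h^2 - h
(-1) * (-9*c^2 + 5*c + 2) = 9*c^2 - 5*c - 2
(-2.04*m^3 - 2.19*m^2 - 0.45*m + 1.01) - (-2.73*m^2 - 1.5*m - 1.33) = -2.04*m^3 + 0.54*m^2 + 1.05*m + 2.34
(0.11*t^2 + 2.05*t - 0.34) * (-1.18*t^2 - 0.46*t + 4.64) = -0.1298*t^4 - 2.4696*t^3 - 0.0314*t^2 + 9.6684*t - 1.5776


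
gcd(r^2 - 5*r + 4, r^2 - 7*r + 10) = 1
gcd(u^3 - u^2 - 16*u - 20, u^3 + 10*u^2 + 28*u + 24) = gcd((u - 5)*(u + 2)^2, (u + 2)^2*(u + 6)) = u^2 + 4*u + 4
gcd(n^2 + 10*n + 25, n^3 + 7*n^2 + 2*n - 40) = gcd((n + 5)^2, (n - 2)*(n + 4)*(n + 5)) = n + 5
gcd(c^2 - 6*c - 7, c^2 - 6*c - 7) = c^2 - 6*c - 7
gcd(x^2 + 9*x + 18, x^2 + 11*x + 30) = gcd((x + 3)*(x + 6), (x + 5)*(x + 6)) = x + 6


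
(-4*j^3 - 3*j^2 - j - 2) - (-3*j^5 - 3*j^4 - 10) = 3*j^5 + 3*j^4 - 4*j^3 - 3*j^2 - j + 8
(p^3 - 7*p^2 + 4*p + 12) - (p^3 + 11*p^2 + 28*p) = -18*p^2 - 24*p + 12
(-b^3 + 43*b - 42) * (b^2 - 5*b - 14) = -b^5 + 5*b^4 + 57*b^3 - 257*b^2 - 392*b + 588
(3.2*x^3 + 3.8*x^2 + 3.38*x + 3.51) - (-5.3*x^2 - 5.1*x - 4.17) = 3.2*x^3 + 9.1*x^2 + 8.48*x + 7.68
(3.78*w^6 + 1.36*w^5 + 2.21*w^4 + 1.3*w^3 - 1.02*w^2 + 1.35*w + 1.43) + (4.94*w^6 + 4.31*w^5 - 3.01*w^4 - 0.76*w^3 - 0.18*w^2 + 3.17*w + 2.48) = 8.72*w^6 + 5.67*w^5 - 0.8*w^4 + 0.54*w^3 - 1.2*w^2 + 4.52*w + 3.91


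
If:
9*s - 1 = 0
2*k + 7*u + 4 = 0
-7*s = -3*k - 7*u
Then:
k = 43/9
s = 1/9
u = -122/63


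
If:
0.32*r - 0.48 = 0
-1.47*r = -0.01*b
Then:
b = 220.50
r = 1.50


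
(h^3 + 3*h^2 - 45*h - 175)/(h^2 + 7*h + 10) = (h^2 - 2*h - 35)/(h + 2)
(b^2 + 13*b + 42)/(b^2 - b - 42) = (b + 7)/(b - 7)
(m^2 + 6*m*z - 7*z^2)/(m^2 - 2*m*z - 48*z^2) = (-m^2 - 6*m*z + 7*z^2)/(-m^2 + 2*m*z + 48*z^2)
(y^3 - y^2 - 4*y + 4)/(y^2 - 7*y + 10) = (y^2 + y - 2)/(y - 5)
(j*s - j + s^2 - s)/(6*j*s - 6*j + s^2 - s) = (j + s)/(6*j + s)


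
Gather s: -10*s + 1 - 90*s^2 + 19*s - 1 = -90*s^2 + 9*s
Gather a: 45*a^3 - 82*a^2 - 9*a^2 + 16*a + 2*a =45*a^3 - 91*a^2 + 18*a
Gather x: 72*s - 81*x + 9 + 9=72*s - 81*x + 18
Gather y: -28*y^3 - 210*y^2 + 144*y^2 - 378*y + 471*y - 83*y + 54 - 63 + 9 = -28*y^3 - 66*y^2 + 10*y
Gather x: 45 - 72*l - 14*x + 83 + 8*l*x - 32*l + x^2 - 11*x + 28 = -104*l + x^2 + x*(8*l - 25) + 156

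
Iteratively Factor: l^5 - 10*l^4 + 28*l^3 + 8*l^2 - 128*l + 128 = (l - 4)*(l^4 - 6*l^3 + 4*l^2 + 24*l - 32) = (l - 4)*(l - 2)*(l^3 - 4*l^2 - 4*l + 16) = (l - 4)^2*(l - 2)*(l^2 - 4) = (l - 4)^2*(l - 2)*(l + 2)*(l - 2)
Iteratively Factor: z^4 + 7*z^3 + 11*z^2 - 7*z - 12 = (z + 4)*(z^3 + 3*z^2 - z - 3) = (z + 3)*(z + 4)*(z^2 - 1) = (z + 1)*(z + 3)*(z + 4)*(z - 1)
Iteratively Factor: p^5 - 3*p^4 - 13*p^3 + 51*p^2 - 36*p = (p - 3)*(p^4 - 13*p^2 + 12*p) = (p - 3)^2*(p^3 + 3*p^2 - 4*p) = p*(p - 3)^2*(p^2 + 3*p - 4) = p*(p - 3)^2*(p - 1)*(p + 4)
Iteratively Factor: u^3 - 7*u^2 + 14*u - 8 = (u - 1)*(u^2 - 6*u + 8) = (u - 4)*(u - 1)*(u - 2)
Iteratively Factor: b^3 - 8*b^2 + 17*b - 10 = (b - 2)*(b^2 - 6*b + 5) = (b - 2)*(b - 1)*(b - 5)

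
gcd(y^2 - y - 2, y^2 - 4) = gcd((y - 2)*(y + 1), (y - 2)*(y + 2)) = y - 2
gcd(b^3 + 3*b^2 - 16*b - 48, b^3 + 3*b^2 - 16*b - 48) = b^3 + 3*b^2 - 16*b - 48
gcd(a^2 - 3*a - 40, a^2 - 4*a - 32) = a - 8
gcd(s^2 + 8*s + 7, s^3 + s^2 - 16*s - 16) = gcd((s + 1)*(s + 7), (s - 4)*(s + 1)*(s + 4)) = s + 1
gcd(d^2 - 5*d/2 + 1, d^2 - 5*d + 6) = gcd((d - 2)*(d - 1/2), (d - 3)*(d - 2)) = d - 2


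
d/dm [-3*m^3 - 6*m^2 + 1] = 3*m*(-3*m - 4)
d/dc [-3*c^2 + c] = 1 - 6*c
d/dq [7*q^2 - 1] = 14*q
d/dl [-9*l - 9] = -9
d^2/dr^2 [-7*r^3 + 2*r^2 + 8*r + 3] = 4 - 42*r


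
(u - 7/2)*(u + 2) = u^2 - 3*u/2 - 7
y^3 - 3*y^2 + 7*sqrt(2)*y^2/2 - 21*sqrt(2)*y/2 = y*(y - 3)*(y + 7*sqrt(2)/2)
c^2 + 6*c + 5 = (c + 1)*(c + 5)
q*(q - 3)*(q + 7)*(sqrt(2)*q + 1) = sqrt(2)*q^4 + q^3 + 4*sqrt(2)*q^3 - 21*sqrt(2)*q^2 + 4*q^2 - 21*q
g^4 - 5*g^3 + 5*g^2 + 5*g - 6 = (g - 3)*(g - 2)*(g - 1)*(g + 1)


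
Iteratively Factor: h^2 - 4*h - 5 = (h + 1)*(h - 5)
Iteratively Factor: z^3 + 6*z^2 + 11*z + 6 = (z + 1)*(z^2 + 5*z + 6) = (z + 1)*(z + 3)*(z + 2)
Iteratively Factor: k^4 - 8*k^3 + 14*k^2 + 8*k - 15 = (k + 1)*(k^3 - 9*k^2 + 23*k - 15) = (k - 3)*(k + 1)*(k^2 - 6*k + 5) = (k - 3)*(k - 1)*(k + 1)*(k - 5)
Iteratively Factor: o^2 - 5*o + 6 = (o - 2)*(o - 3)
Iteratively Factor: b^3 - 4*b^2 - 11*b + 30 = (b - 2)*(b^2 - 2*b - 15) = (b - 5)*(b - 2)*(b + 3)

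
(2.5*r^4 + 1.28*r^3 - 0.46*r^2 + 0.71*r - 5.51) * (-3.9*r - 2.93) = -9.75*r^5 - 12.317*r^4 - 1.9564*r^3 - 1.4212*r^2 + 19.4087*r + 16.1443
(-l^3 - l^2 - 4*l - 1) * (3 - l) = l^4 - 2*l^3 + l^2 - 11*l - 3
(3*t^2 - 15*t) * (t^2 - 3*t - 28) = 3*t^4 - 24*t^3 - 39*t^2 + 420*t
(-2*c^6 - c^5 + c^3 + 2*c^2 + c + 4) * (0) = 0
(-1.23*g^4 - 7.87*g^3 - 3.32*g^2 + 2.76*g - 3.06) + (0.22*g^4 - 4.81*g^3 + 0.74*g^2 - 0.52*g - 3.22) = -1.01*g^4 - 12.68*g^3 - 2.58*g^2 + 2.24*g - 6.28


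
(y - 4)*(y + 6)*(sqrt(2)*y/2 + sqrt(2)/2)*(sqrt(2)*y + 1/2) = y^4 + sqrt(2)*y^3/4 + 3*y^3 - 22*y^2 + 3*sqrt(2)*y^2/4 - 24*y - 11*sqrt(2)*y/2 - 6*sqrt(2)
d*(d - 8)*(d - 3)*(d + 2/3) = d^4 - 31*d^3/3 + 50*d^2/3 + 16*d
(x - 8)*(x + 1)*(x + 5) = x^3 - 2*x^2 - 43*x - 40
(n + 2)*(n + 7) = n^2 + 9*n + 14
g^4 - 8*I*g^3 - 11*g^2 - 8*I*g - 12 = (g - 6*I)*(g - 2*I)*(g - I)*(g + I)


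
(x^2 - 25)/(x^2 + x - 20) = (x - 5)/(x - 4)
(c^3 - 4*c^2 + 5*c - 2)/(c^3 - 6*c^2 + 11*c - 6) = (c - 1)/(c - 3)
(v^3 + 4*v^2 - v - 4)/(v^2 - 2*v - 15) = (-v^3 - 4*v^2 + v + 4)/(-v^2 + 2*v + 15)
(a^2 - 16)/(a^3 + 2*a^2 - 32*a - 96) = (a - 4)/(a^2 - 2*a - 24)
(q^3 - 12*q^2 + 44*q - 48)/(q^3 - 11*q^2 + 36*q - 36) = (q - 4)/(q - 3)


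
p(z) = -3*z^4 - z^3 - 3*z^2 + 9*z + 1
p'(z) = -12*z^3 - 3*z^2 - 6*z + 9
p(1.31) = -3.44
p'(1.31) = -30.99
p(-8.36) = -14353.30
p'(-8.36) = 6860.82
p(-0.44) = -3.57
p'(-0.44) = 12.08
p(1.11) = 1.37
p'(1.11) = -17.77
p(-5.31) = -2366.72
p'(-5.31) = 1752.93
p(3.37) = -427.95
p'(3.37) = -504.56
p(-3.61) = -533.05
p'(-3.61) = 556.11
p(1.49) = -10.34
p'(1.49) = -46.30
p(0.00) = 1.00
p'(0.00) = 9.00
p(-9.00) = -19277.00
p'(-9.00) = 8568.00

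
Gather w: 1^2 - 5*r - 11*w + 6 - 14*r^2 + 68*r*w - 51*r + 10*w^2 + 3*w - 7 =-14*r^2 - 56*r + 10*w^2 + w*(68*r - 8)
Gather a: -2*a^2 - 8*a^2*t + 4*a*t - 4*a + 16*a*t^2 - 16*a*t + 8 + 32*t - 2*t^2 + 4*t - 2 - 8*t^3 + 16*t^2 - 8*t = a^2*(-8*t - 2) + a*(16*t^2 - 12*t - 4) - 8*t^3 + 14*t^2 + 28*t + 6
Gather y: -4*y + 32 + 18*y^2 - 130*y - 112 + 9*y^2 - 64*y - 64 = 27*y^2 - 198*y - 144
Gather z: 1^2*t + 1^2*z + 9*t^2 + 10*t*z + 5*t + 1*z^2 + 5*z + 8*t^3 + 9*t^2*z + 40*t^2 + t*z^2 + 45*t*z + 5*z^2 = 8*t^3 + 49*t^2 + 6*t + z^2*(t + 6) + z*(9*t^2 + 55*t + 6)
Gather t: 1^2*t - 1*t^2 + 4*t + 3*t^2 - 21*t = 2*t^2 - 16*t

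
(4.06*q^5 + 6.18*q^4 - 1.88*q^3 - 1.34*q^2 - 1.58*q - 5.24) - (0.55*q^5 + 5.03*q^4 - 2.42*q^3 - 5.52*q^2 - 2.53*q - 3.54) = 3.51*q^5 + 1.15*q^4 + 0.54*q^3 + 4.18*q^2 + 0.95*q - 1.7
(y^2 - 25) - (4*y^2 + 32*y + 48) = -3*y^2 - 32*y - 73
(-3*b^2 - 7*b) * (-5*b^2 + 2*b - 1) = 15*b^4 + 29*b^3 - 11*b^2 + 7*b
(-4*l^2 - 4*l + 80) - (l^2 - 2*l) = -5*l^2 - 2*l + 80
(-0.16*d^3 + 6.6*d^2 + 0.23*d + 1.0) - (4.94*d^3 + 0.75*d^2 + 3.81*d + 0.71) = -5.1*d^3 + 5.85*d^2 - 3.58*d + 0.29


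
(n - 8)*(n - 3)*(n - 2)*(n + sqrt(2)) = n^4 - 13*n^3 + sqrt(2)*n^3 - 13*sqrt(2)*n^2 + 46*n^2 - 48*n + 46*sqrt(2)*n - 48*sqrt(2)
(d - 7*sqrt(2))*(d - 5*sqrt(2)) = d^2 - 12*sqrt(2)*d + 70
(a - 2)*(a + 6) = a^2 + 4*a - 12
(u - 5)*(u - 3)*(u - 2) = u^3 - 10*u^2 + 31*u - 30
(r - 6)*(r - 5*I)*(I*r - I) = I*r^3 + 5*r^2 - 7*I*r^2 - 35*r + 6*I*r + 30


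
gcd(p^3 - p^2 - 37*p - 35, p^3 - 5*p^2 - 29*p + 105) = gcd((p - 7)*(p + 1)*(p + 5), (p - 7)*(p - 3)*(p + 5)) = p^2 - 2*p - 35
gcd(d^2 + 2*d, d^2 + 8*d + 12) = d + 2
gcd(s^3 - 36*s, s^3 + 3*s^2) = s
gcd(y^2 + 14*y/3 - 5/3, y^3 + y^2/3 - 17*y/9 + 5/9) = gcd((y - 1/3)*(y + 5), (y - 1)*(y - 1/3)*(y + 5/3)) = y - 1/3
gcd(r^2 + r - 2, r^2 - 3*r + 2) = r - 1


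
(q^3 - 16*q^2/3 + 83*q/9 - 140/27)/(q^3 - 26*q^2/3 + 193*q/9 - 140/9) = (q - 5/3)/(q - 5)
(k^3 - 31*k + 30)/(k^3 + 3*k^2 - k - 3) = (k^2 + k - 30)/(k^2 + 4*k + 3)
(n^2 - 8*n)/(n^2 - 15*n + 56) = n/(n - 7)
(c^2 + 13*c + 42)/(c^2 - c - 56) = (c + 6)/(c - 8)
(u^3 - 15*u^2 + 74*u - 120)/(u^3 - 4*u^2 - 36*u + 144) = (u - 5)/(u + 6)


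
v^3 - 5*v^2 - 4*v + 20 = (v - 5)*(v - 2)*(v + 2)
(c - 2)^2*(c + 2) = c^3 - 2*c^2 - 4*c + 8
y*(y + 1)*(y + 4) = y^3 + 5*y^2 + 4*y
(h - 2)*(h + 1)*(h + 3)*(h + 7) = h^4 + 9*h^3 + 9*h^2 - 41*h - 42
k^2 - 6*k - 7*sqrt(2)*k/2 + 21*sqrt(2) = (k - 6)*(k - 7*sqrt(2)/2)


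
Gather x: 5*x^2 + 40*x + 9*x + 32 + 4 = 5*x^2 + 49*x + 36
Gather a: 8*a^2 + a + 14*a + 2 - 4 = 8*a^2 + 15*a - 2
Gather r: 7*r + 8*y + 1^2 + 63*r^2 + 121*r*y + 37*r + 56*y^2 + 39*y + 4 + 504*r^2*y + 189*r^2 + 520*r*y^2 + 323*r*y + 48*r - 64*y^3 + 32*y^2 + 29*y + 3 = r^2*(504*y + 252) + r*(520*y^2 + 444*y + 92) - 64*y^3 + 88*y^2 + 76*y + 8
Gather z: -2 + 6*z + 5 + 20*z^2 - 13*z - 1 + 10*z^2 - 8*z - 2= 30*z^2 - 15*z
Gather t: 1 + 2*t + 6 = 2*t + 7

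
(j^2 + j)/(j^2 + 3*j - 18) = j*(j + 1)/(j^2 + 3*j - 18)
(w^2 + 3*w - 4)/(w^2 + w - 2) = (w + 4)/(w + 2)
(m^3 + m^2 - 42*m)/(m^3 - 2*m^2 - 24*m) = (m + 7)/(m + 4)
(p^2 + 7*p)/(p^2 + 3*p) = (p + 7)/(p + 3)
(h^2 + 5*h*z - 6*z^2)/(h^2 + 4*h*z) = (h^2 + 5*h*z - 6*z^2)/(h*(h + 4*z))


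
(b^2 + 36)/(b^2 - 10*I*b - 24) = (b + 6*I)/(b - 4*I)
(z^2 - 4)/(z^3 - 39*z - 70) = (z - 2)/(z^2 - 2*z - 35)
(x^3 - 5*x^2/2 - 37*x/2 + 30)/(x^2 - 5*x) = x + 5/2 - 6/x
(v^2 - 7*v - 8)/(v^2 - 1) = (v - 8)/(v - 1)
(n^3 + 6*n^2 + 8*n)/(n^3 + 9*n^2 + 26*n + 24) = n/(n + 3)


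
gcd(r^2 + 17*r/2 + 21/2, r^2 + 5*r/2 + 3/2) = r + 3/2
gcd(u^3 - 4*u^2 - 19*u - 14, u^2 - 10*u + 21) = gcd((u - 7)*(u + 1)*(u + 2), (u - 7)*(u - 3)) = u - 7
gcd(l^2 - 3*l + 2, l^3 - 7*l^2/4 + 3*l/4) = l - 1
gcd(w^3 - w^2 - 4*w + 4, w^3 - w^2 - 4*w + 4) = w^3 - w^2 - 4*w + 4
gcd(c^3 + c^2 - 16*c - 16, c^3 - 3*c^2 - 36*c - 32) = c^2 + 5*c + 4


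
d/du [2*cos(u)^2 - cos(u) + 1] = (1 - 4*cos(u))*sin(u)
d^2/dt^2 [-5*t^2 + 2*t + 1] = -10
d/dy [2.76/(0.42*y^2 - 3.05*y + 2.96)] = (8.418 - 2.3184*y)/(0.42*y^2 - 3.05*y + 2.96)^2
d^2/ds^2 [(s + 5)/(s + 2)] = 6/(s + 2)^3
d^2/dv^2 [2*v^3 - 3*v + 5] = 12*v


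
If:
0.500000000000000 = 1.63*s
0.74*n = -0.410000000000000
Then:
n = -0.55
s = 0.31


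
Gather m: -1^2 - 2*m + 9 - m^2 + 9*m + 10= -m^2 + 7*m + 18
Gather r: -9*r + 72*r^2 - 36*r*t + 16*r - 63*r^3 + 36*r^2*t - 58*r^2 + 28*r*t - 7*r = -63*r^3 + r^2*(36*t + 14) - 8*r*t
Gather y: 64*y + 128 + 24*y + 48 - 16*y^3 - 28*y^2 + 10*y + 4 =-16*y^3 - 28*y^2 + 98*y + 180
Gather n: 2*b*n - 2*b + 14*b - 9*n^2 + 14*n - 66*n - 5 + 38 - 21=12*b - 9*n^2 + n*(2*b - 52) + 12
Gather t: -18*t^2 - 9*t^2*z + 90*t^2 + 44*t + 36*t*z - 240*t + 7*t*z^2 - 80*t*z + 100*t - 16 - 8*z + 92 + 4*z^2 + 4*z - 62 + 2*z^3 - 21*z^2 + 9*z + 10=t^2*(72 - 9*z) + t*(7*z^2 - 44*z - 96) + 2*z^3 - 17*z^2 + 5*z + 24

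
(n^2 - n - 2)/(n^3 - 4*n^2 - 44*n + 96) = (n + 1)/(n^2 - 2*n - 48)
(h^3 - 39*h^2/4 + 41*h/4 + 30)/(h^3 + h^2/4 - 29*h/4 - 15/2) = (h - 8)/(h + 2)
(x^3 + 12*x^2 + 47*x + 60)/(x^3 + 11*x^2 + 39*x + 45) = (x + 4)/(x + 3)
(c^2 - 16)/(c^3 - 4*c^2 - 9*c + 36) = (c + 4)/(c^2 - 9)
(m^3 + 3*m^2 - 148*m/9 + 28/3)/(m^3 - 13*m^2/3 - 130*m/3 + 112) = (m - 2/3)/(m - 8)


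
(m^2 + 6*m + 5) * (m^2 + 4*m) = m^4 + 10*m^3 + 29*m^2 + 20*m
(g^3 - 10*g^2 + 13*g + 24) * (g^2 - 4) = g^5 - 10*g^4 + 9*g^3 + 64*g^2 - 52*g - 96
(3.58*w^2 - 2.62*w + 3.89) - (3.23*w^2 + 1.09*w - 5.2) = 0.35*w^2 - 3.71*w + 9.09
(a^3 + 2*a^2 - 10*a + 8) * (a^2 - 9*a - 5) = a^5 - 7*a^4 - 33*a^3 + 88*a^2 - 22*a - 40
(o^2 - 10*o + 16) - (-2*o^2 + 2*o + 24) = 3*o^2 - 12*o - 8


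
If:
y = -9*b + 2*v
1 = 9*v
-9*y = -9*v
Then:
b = 1/81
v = 1/9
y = 1/9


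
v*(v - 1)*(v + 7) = v^3 + 6*v^2 - 7*v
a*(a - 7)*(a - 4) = a^3 - 11*a^2 + 28*a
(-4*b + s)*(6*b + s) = -24*b^2 + 2*b*s + s^2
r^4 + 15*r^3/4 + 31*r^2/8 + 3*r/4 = r*(r + 1/4)*(r + 3/2)*(r + 2)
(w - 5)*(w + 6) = w^2 + w - 30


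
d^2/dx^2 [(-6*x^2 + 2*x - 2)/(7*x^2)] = 4*(x - 3)/(7*x^4)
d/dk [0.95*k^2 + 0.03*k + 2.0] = 1.9*k + 0.03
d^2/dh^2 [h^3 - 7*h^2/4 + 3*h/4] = 6*h - 7/2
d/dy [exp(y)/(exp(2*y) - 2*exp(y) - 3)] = (-exp(2*y) - 3)*exp(y)/(exp(4*y) - 4*exp(3*y) - 2*exp(2*y) + 12*exp(y) + 9)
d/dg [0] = 0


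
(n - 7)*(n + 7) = n^2 - 49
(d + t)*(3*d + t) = 3*d^2 + 4*d*t + t^2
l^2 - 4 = (l - 2)*(l + 2)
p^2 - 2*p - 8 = (p - 4)*(p + 2)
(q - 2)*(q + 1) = q^2 - q - 2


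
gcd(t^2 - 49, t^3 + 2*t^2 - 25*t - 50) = 1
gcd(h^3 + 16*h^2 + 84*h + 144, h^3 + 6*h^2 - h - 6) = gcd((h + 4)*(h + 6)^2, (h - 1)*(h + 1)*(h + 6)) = h + 6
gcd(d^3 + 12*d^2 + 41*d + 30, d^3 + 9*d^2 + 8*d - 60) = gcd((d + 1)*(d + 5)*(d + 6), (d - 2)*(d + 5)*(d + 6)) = d^2 + 11*d + 30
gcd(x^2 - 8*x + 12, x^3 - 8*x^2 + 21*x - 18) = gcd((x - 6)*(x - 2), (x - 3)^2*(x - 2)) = x - 2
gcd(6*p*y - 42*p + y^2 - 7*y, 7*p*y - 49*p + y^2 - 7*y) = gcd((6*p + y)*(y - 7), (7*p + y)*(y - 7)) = y - 7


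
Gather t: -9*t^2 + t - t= -9*t^2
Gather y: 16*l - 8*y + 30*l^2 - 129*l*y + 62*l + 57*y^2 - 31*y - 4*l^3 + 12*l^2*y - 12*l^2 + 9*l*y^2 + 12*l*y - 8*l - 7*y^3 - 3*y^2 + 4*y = -4*l^3 + 18*l^2 + 70*l - 7*y^3 + y^2*(9*l + 54) + y*(12*l^2 - 117*l - 35)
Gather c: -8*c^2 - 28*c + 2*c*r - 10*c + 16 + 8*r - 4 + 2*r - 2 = -8*c^2 + c*(2*r - 38) + 10*r + 10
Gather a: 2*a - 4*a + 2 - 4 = -2*a - 2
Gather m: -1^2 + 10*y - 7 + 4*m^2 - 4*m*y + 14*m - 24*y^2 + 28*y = 4*m^2 + m*(14 - 4*y) - 24*y^2 + 38*y - 8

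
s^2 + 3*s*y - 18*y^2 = (s - 3*y)*(s + 6*y)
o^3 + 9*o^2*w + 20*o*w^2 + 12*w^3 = (o + w)*(o + 2*w)*(o + 6*w)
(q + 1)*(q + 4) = q^2 + 5*q + 4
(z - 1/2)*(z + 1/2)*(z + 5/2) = z^3 + 5*z^2/2 - z/4 - 5/8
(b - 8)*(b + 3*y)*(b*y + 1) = b^3*y + 3*b^2*y^2 - 8*b^2*y + b^2 - 24*b*y^2 + 3*b*y - 8*b - 24*y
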